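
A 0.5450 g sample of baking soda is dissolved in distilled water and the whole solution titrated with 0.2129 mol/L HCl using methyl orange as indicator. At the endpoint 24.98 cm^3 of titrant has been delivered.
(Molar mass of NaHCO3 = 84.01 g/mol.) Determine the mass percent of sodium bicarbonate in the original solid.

81.98 %

NaHCO3 + HCl → NaCl + H2O + CO2
n(HCl) = 0.02498 L × 0.2129 mol/L = 5.318 × 10^-3 mol
n(NaHCO3) = 5.318 × 10^-3 mol (1:1 ratio)
mass of NaHCO3 = 5.318 × 10^-3 × 84.01 g/mol = 0.4468 g
% NaHCO3 = 0.4468 / 0.5450 × 100 = 81.98 %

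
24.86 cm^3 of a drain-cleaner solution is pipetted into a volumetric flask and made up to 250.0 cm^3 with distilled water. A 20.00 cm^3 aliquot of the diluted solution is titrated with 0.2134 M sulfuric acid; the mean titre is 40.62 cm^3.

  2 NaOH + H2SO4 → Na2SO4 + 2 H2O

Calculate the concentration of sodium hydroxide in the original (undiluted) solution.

n(H2SO4) = 0.04062 × 0.2134 = 8.668 × 10^-3 mol
From the 2:1 ratio, n(NaOH) in the aliquot = 2/1 × 8.668 × 10^-3 = 0.01734 mol
[NaOH]_dilute = 0.01734 / 0.02000 = 0.8668 mol/L
Dilution factor = 250.0 / 24.86 = 10.06
[NaOH]_stock = 0.8668 × 10.06 = 8.717 mol/L

8.717 M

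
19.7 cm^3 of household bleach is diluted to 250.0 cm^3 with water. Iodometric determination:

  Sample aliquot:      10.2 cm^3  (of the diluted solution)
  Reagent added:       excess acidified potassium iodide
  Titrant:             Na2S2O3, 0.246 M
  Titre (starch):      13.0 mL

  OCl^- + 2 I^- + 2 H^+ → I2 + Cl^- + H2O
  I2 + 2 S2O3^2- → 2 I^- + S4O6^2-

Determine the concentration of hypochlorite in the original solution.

n(S2O3^2-) = 0.0130 × 0.246 = 3.20 × 10^-3 mol
n(I2) = n(S2O3^2-)/2 = 1.60 × 10^-3 mol
n(OCl^-) in the aliquot = 1.60 × 10^-3 mol (1:1 ratio)
[OCl^-]_dilute = 1.60 × 10^-3 / 0.0102 = 0.157 mol/L
[OCl^-]_original = 0.157 × 250.0/19.7 = 1.99 mol/L

1.99 M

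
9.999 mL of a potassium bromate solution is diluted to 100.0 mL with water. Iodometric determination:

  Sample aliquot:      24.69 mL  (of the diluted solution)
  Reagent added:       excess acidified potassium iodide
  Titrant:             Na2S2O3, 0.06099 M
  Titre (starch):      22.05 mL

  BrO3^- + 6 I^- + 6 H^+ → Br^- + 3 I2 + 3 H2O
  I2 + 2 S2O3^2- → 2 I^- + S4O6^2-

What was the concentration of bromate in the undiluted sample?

0.09079 M

n(S2O3^2-) = 0.02205 × 0.06099 = 1.345 × 10^-3 mol
n(I2) = n(S2O3^2-)/2 = 6.724 × 10^-4 mol
From the 1:3 ratio, n(BrO3^-) in the aliquot = 1/3 × 6.724 × 10^-4 = 2.241 × 10^-4 mol
[BrO3^-]_dilute = 2.241 × 10^-4 / 0.02469 = 0.009078 mol/L
[BrO3^-]_original = 0.009078 × 100.0/9.999 = 0.09079 mol/L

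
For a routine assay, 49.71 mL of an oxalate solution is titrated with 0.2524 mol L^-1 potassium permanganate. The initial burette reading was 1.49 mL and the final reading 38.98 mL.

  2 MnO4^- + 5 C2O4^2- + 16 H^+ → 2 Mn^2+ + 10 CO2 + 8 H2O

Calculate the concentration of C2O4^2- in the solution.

n(KMnO4) = 0.03749 L × 0.2524 mol/L = 9.462 × 10^-3 mol
From the 5:2 mole ratio, n(C2O4^2-) = 5/2 × 9.462 × 10^-3 = 0.02366 mol
[C2O4^2-] = 0.02366 mol / 0.04971 L = 0.4759 mol/L

0.4759 mol/L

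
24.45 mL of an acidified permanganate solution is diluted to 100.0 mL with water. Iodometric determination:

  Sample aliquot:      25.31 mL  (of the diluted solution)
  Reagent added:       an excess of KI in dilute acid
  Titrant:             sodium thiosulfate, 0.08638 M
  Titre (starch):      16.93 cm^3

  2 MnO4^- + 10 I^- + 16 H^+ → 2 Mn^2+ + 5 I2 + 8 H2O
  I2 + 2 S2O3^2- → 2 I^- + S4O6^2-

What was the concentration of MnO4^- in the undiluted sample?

n(S2O3^2-) = 0.01693 × 0.08638 = 1.462 × 10^-3 mol
n(I2) = n(S2O3^2-)/2 = 7.312 × 10^-4 mol
From the 2:5 ratio, n(MnO4^-) in the aliquot = 2/5 × 7.312 × 10^-4 = 2.925 × 10^-4 mol
[MnO4^-]_dilute = 2.925 × 10^-4 / 0.02531 = 0.01156 mol/L
[MnO4^-]_original = 0.01156 × 100.0/24.45 = 0.04726 mol/L

0.04726 M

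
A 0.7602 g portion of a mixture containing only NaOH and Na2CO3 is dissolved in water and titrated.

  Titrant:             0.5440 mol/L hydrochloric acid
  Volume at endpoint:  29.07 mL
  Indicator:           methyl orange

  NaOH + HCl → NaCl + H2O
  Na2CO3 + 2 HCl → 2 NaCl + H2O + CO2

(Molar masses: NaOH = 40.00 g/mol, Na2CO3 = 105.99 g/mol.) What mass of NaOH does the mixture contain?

n(HCl) = 0.02907 × 0.5440 = 0.01581 mol
Let x = n(NaOH), y = n(Na2CO3).
Titrant: 1x + 2y = 0.01581;  mass: 40.00x + 105.99y = 0.7602
Solving, x = 5.992 × 10^-3 mol, y = 4.911 × 10^-3 mol
mass of NaOH = 5.992 × 10^-3 × 40.00 = 0.2397 g

0.2397 g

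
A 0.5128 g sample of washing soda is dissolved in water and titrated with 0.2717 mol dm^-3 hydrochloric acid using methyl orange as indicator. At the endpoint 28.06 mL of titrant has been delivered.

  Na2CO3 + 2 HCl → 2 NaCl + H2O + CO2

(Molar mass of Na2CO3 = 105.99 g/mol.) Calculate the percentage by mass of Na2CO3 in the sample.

78.79 %

n(HCl) = 0.02806 L × 0.2717 mol/L = 7.624 × 10^-3 mol
From the 1:2 ratio, n(Na2CO3) = 1/2 × 7.624 × 10^-3 = 3.812 × 10^-3 mol
mass of Na2CO3 = 3.812 × 10^-3 × 105.99 g/mol = 0.4040 g
% Na2CO3 = 0.4040 / 0.5128 × 100 = 78.79 %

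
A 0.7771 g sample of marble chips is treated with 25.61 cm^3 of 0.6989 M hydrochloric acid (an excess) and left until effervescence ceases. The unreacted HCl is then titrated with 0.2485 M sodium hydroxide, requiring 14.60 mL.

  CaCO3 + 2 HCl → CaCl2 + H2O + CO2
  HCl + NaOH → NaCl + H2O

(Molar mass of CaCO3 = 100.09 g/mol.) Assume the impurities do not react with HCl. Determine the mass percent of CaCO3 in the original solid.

91.90 %

n(HCl) added = 0.02561 × 0.6989 = 0.01790 mol
n(NaOH) used in back-titration = 0.01460 × 0.2485 = 3.628 × 10^-3 mol
n(HCl) left over = 3.628 × 10^-3 mol (1:1 ratio)
n(HCl) consumed by analyte = 0.01790 − 3.628 × 10^-3 = 0.01427 mol
From the 1:2 ratio, n(CaCO3) = 1/2 × 0.01427 = 7.135 × 10^-3 mol
mass of CaCO3 = 7.135 × 10^-3 × 100.09 = 0.7142 g
% CaCO3 = 0.7142 / 0.7771 × 100 = 91.90 %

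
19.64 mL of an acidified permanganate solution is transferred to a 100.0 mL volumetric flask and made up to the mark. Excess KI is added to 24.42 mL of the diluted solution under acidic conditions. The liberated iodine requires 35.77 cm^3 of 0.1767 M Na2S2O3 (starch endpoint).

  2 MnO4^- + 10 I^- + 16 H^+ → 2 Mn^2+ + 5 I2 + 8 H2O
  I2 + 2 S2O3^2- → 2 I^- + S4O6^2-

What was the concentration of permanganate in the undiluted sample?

n(S2O3^2-) = 0.03577 × 0.1767 = 6.321 × 10^-3 mol
n(I2) = n(S2O3^2-)/2 = 3.160 × 10^-3 mol
From the 2:5 ratio, n(MnO4^-) in the aliquot = 2/5 × 3.160 × 10^-3 = 1.264 × 10^-3 mol
[MnO4^-]_dilute = 1.264 × 10^-3 / 0.02442 = 0.05177 mol/L
[MnO4^-]_original = 0.05177 × 100.0/19.64 = 0.2636 mol/L

0.2636 M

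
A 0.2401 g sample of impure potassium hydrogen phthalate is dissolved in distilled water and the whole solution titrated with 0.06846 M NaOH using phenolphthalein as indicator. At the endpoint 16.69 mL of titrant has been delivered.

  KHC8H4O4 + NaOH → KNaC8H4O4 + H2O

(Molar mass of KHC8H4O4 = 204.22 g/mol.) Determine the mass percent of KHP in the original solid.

97.19 %

n(NaOH) = 0.01669 L × 0.06846 mol/L = 1.143 × 10^-3 mol
n(KHC8H4O4) = 1.143 × 10^-3 mol (1:1 ratio)
mass of KHC8H4O4 = 1.143 × 10^-3 × 204.22 g/mol = 0.2333 g
% KHC8H4O4 = 0.2333 / 0.2401 × 100 = 97.19 %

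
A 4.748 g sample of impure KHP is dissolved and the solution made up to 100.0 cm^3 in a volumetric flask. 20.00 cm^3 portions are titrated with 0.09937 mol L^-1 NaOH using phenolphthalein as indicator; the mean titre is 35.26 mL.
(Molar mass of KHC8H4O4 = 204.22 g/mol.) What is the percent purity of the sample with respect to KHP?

75.35 %

KHC8H4O4 + NaOH → KNaC8H4O4 + H2O
n(NaOH) per titration = 0.03526 × 0.09937 = 3.504 × 10^-3 mol
n(KHC8H4O4) in each aliquot = 3.504 × 10^-3 mol (1:1 ratio)
n(KHC8H4O4) in the whole flask = 3.504 × 10^-3 × 100.0/20.00 = 0.01752 mol
mass of KHC8H4O4 = 0.01752 × 204.22 = 3.578 g
% KHC8H4O4 = 3.578 / 4.748 × 100 = 75.35 %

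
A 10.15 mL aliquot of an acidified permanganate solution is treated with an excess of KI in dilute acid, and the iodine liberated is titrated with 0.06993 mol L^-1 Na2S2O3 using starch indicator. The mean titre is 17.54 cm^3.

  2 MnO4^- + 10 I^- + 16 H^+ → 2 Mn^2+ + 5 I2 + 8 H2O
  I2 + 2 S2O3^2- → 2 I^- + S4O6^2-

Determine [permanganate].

n(S2O3^2-) = 0.01754 × 0.06993 = 1.227 × 10^-3 mol
n(I2) = n(S2O3^2-)/2 = 6.133 × 10^-4 mol
From the 2:5 ratio, n(MnO4^-) in the aliquot = 2/5 × 6.133 × 10^-4 = 2.453 × 10^-4 mol
[MnO4^-] = 2.453 × 10^-4 / 0.01015 = 0.02417 mol/L

0.02417 mol/L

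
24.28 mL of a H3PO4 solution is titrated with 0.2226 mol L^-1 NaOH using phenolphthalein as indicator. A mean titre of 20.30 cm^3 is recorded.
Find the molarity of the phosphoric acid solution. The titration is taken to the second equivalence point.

H3PO4 + 2 NaOH → Na2HPO4 + 2 H2O
n(NaOH) = 0.02030 L × 0.2226 mol/L = 4.519 × 10^-3 mol
From the 1:2 mole ratio, n(H3PO4) = 1/2 × 4.519 × 10^-3 = 2.259 × 10^-3 mol
[H3PO4] = 2.259 × 10^-3 mol / 0.02428 L = 0.09306 mol/L

0.09306 mol/L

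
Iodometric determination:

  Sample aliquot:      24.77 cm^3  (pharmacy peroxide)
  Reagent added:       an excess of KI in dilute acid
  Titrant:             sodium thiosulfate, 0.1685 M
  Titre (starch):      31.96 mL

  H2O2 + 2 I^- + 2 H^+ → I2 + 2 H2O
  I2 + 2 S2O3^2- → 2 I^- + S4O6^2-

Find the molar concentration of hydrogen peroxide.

0.1087 M

n(S2O3^2-) = 0.03196 × 0.1685 = 5.385 × 10^-3 mol
n(I2) = n(S2O3^2-)/2 = 2.693 × 10^-3 mol
n(H2O2) in the aliquot = 2.693 × 10^-3 mol (1:1 ratio)
[H2O2] = 2.693 × 10^-3 / 0.02477 = 0.1087 mol/L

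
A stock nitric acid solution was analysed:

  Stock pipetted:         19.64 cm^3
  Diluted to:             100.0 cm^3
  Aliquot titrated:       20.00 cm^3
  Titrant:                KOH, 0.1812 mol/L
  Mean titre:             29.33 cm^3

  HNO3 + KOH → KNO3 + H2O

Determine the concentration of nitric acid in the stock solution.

1.353 mol/L

n(KOH) = 0.02933 × 0.1812 = 5.315 × 10^-3 mol
n(HNO3) in the aliquot = 5.315 × 10^-3 mol (1:1 ratio)
[HNO3]_dilute = 5.315 × 10^-3 / 0.02000 = 0.2657 mol/L
Dilution factor = 100.0 / 19.64 = 5.092
[HNO3]_stock = 0.2657 × 5.092 = 1.353 mol/L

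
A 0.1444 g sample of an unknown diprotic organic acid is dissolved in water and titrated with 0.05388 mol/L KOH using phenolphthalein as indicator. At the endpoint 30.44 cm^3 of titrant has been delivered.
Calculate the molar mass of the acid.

176.1 g/mol

n(KOH) = 0.03044 L × 0.05388 mol/L = 1.640 × 10^-3 mol
From the 1:2 ratio, n(H2A) = 1/2 × 1.640 × 10^-3 = 8.201 × 10^-4 mol
M = m / n = 0.1444 g / 8.201 × 10^-4 mol = 176.1 g/mol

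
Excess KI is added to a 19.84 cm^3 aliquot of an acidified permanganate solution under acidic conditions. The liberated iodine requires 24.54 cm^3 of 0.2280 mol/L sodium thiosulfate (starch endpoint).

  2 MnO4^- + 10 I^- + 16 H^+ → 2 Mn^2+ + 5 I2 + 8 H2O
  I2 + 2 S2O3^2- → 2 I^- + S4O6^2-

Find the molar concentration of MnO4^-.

n(S2O3^2-) = 0.02454 × 0.2280 = 5.595 × 10^-3 mol
n(I2) = n(S2O3^2-)/2 = 2.798 × 10^-3 mol
From the 2:5 ratio, n(MnO4^-) in the aliquot = 2/5 × 2.798 × 10^-3 = 1.119 × 10^-3 mol
[MnO4^-] = 1.119 × 10^-3 / 0.01984 = 0.05640 mol/L

0.05640 mol/L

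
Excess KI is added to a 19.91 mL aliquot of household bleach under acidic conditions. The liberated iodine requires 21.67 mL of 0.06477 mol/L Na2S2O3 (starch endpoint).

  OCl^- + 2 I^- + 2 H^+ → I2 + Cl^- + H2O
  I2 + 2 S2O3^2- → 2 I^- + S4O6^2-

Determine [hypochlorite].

0.03525 mol/L

n(S2O3^2-) = 0.02167 × 0.06477 = 1.404 × 10^-3 mol
n(I2) = n(S2O3^2-)/2 = 7.018 × 10^-4 mol
n(OCl^-) in the aliquot = 7.018 × 10^-4 mol (1:1 ratio)
[OCl^-] = 7.018 × 10^-4 / 0.01991 = 0.03525 mol/L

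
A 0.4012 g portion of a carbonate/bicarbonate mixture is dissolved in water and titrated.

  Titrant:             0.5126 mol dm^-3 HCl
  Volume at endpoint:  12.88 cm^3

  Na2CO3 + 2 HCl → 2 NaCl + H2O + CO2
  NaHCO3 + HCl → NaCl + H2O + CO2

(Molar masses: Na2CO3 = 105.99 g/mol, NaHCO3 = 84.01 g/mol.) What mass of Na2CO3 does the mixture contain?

n(HCl) = 0.01288 × 0.5126 = 6.602 × 10^-3 mol
Let x = n(Na2CO3), y = n(NaHCO3).
Titrant: 2x + 1y = 6.602 × 10^-3;  mass: 105.99x + 84.01y = 0.4012
Solving, x = 2.474 × 10^-3 mol, y = 1.654 × 10^-3 mol
mass of Na2CO3 = 2.474 × 10^-3 × 105.99 = 0.2622 g

0.2622 g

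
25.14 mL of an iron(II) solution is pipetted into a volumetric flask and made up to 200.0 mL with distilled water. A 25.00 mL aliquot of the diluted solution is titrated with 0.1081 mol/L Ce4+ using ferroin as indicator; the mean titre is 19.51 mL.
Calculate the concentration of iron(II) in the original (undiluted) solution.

Ce^4+ + Fe^2+ → Ce^3+ + Fe^3+
n(Ce4+) = 0.01951 × 0.1081 = 2.109 × 10^-3 mol
n(Fe2+) in the aliquot = 2.109 × 10^-3 mol (1:1 ratio)
[Fe2+]_dilute = 2.109 × 10^-3 / 0.02500 = 0.08436 mol/L
Dilution factor = 200.0 / 25.14 = 7.955
[Fe2+]_stock = 0.08436 × 7.955 = 0.6711 mol/L

0.6711 mol/L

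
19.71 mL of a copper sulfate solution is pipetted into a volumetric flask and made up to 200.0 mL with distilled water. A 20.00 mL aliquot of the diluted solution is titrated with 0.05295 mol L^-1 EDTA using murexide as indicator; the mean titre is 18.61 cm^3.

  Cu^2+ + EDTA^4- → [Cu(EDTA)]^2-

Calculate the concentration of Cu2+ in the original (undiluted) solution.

n(EDTA) = 0.01861 × 0.05295 = 9.854 × 10^-4 mol
n(Cu2+) in the aliquot = 9.854 × 10^-4 mol (1:1 ratio)
[Cu2+]_dilute = 9.854 × 10^-4 / 0.02000 = 0.04927 mol/L
Dilution factor = 200.0 / 19.71 = 10.15
[Cu2+]_stock = 0.04927 × 10.15 = 0.4999 mol/L

0.4999 mol/L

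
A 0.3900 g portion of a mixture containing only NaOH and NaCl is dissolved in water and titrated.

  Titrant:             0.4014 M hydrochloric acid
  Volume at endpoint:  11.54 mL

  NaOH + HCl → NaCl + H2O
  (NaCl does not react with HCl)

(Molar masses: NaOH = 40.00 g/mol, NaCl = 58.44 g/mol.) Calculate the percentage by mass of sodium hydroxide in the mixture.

n(HCl) = 0.01154 × 0.4014 = 4.632 × 10^-3 mol
Let x = n(NaOH), y = n(NaCl).
Titrant: 1x = 4.632 × 10^-3;  mass: 40.00x + 58.44y = 0.3900
Solving, x = 4.632 × 10^-3 mol, y = 3.503 × 10^-3 mol
mass of NaOH = 4.632 × 10^-3 × 40.00 = 0.1853 g
% NaOH = 0.1853 / 0.3900 × 100 = 47.51 %

47.51 %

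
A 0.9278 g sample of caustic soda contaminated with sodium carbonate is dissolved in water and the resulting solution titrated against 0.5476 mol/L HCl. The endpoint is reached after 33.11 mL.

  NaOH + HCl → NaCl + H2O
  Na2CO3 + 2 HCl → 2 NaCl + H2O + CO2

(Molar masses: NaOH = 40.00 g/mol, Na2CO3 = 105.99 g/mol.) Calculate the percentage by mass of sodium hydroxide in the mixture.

n(HCl) = 0.03311 × 0.5476 = 0.01813 mol
Let x = n(NaOH), y = n(Na2CO3).
Titrant: 1x + 2y = 0.01813;  mass: 40.00x + 105.99y = 0.9278
Solving, x = 2.544 × 10^-3 mol, y = 7.794 × 10^-3 mol
mass of NaOH = 2.544 × 10^-3 × 40.00 = 0.1017 g
% NaOH = 0.1017 / 0.9278 × 100 = 10.97 %

10.97 %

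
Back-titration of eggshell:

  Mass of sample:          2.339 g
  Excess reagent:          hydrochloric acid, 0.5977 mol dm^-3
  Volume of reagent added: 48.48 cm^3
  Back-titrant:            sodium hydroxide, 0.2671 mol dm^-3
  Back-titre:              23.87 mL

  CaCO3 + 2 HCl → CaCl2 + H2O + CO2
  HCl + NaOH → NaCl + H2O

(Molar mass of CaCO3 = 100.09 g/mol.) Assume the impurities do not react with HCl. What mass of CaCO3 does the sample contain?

n(HCl) added = 0.04848 × 0.5977 = 0.02898 mol
n(NaOH) used in back-titration = 0.02387 × 0.2671 = 6.376 × 10^-3 mol
n(HCl) left over = 6.376 × 10^-3 mol (1:1 ratio)
n(HCl) consumed by analyte = 0.02898 − 6.376 × 10^-3 = 0.02260 mol
From the 1:2 ratio, n(CaCO3) = 1/2 × 0.02260 = 0.01130 mol
mass of CaCO3 = 0.01130 × 100.09 = 1.131 g

1.131 g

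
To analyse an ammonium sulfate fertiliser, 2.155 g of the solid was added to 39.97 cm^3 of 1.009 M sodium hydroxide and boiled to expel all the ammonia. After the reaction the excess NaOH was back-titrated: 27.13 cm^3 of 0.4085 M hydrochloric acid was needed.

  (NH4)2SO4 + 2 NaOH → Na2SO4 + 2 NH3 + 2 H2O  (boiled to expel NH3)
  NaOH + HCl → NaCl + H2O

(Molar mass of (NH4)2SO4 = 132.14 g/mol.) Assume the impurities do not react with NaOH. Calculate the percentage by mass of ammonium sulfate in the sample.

89.67 %

n(NaOH) added = 0.03997 × 1.009 = 0.04033 mol
n(HCl) used in back-titration = 0.02713 × 0.4085 = 0.01108 mol
n(NaOH) left over = 0.01108 mol (1:1 ratio)
n(NaOH) consumed by analyte = 0.04033 − 0.01108 = 0.02925 mol
From the 1:2 ratio, n((NH4)2SO4) = 1/2 × 0.02925 = 0.01462 mol
mass of (NH4)2SO4 = 0.01462 × 132.14 = 1.932 g
% (NH4)2SO4 = 1.932 / 2.155 × 100 = 89.67 %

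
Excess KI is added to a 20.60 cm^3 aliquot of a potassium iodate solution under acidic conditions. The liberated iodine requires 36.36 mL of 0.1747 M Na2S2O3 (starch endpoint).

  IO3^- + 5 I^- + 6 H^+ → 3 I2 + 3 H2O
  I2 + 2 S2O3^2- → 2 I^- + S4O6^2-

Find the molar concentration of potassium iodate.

n(S2O3^2-) = 0.03636 × 0.1747 = 6.352 × 10^-3 mol
n(I2) = n(S2O3^2-)/2 = 3.176 × 10^-3 mol
From the 1:3 ratio, n(IO3^-) in the aliquot = 1/3 × 3.176 × 10^-3 = 1.059 × 10^-3 mol
[IO3^-] = 1.059 × 10^-3 / 0.02060 = 0.05139 mol/L

0.05139 M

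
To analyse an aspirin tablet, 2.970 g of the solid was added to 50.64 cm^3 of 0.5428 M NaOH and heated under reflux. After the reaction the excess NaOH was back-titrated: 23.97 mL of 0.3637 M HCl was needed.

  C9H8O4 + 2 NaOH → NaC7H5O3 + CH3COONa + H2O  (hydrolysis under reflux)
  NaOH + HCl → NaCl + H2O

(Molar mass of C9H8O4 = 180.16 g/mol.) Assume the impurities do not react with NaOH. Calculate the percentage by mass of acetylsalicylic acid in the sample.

n(NaOH) added = 0.05064 × 0.5428 = 0.02749 mol
n(HCl) used in back-titration = 0.02397 × 0.3637 = 8.718 × 10^-3 mol
n(NaOH) left over = 8.718 × 10^-3 mol (1:1 ratio)
n(NaOH) consumed by analyte = 0.02749 − 8.718 × 10^-3 = 0.01877 mol
From the 1:2 ratio, n(C9H8O4) = 1/2 × 0.01877 = 9.385 × 10^-3 mol
mass of C9H8O4 = 9.385 × 10^-3 × 180.16 = 1.691 g
% C9H8O4 = 1.691 / 2.970 × 100 = 56.93 %

56.93 %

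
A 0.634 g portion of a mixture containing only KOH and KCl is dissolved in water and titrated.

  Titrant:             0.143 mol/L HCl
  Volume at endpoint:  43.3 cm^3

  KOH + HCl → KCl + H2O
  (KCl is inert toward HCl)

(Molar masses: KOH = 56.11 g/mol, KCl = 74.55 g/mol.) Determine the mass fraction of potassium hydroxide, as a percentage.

n(HCl) = 0.0433 × 0.143 = 6.19 × 10^-3 mol
Let x = n(KOH), y = n(KCl).
Titrant: 1x = 6.19 × 10^-3;  mass: 56.11x + 74.55y = 0.634
Solving, x = 6.19 × 10^-3 mol, y = 3.84 × 10^-3 mol
mass of KOH = 6.19 × 10^-3 × 56.11 = 0.347 g
% KOH = 0.347 / 0.634 × 100 = 54.8 %

54.8 %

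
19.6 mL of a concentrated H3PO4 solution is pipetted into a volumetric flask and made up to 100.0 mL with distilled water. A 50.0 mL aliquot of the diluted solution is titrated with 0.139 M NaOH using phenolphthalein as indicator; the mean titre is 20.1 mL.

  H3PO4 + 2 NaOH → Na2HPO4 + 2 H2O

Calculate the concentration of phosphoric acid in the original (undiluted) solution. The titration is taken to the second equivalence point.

0.143 M

n(NaOH) = 0.0201 × 0.139 = 2.79 × 10^-3 mol
From the 1:2 ratio, n(H3PO4) in the aliquot = 1/2 × 2.79 × 10^-3 = 1.40 × 10^-3 mol
[H3PO4]_dilute = 1.40 × 10^-3 / 0.0500 = 0.0279 mol/L
Dilution factor = 100.0 / 19.6 = 5.102
[H3PO4]_stock = 0.0279 × 5.102 = 0.143 mol/L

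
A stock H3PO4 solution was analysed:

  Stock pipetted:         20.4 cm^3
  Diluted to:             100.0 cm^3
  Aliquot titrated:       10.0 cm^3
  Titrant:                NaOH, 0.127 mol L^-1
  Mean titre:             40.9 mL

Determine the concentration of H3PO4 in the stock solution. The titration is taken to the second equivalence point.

1.27 mol/L

H3PO4 + 2 NaOH → Na2HPO4 + 2 H2O
n(NaOH) = 0.0409 × 0.127 = 5.19 × 10^-3 mol
From the 1:2 ratio, n(H3PO4) in the aliquot = 1/2 × 5.19 × 10^-3 = 2.60 × 10^-3 mol
[H3PO4]_dilute = 2.60 × 10^-3 / 0.0100 = 0.260 mol/L
Dilution factor = 100.0 / 20.4 = 4.902
[H3PO4]_stock = 0.260 × 4.902 = 1.27 mol/L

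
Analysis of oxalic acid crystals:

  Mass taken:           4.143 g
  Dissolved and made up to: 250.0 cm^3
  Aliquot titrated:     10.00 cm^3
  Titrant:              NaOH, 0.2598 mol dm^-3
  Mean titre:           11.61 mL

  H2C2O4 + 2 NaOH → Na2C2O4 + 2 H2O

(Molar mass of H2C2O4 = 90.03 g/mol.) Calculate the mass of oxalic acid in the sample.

3.394 g

n(NaOH) per titration = 0.01161 × 0.2598 = 3.016 × 10^-3 mol
From the 1:2 ratio, n(H2C2O4) in each aliquot = 1/2 × 3.016 × 10^-3 = 1.508 × 10^-3 mol
n(H2C2O4) in the whole flask = 1.508 × 10^-3 × 250.0/10.00 = 0.03770 mol
mass of H2C2O4 = 0.03770 × 90.03 = 3.394 g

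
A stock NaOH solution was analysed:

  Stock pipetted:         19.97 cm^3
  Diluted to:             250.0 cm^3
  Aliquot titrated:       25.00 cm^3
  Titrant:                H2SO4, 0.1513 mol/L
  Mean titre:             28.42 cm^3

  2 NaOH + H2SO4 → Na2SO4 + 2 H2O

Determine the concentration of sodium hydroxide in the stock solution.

4.306 mol/L

n(H2SO4) = 0.02842 × 0.1513 = 4.300 × 10^-3 mol
From the 2:1 ratio, n(NaOH) in the aliquot = 2/1 × 4.300 × 10^-3 = 8.600 × 10^-3 mol
[NaOH]_dilute = 8.600 × 10^-3 / 0.02500 = 0.3440 mol/L
Dilution factor = 250.0 / 19.97 = 12.52
[NaOH]_stock = 0.3440 × 12.52 = 4.306 mol/L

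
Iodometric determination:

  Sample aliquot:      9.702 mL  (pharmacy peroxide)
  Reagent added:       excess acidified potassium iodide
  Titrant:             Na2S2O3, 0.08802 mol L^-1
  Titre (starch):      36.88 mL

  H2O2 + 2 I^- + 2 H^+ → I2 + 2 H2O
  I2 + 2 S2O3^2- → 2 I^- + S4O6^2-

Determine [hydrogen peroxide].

n(S2O3^2-) = 0.03688 × 0.08802 = 3.246 × 10^-3 mol
n(I2) = n(S2O3^2-)/2 = 1.623 × 10^-3 mol
n(H2O2) in the aliquot = 1.623 × 10^-3 mol (1:1 ratio)
[H2O2] = 1.623 × 10^-3 / 0.009702 = 0.1673 mol/L

0.1673 mol/L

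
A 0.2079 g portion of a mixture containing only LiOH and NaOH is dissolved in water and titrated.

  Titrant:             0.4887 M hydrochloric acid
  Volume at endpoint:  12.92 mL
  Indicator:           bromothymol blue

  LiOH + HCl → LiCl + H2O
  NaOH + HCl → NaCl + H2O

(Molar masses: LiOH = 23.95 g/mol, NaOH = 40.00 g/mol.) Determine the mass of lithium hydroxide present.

n(HCl) = 0.01292 × 0.4887 = 6.314 × 10^-3 mol
Let x = n(LiOH), y = n(NaOH).
Titrant: 1x + 1y = 6.314 × 10^-3;  mass: 23.95x + 40.00y = 0.2079
Solving, x = 2.783 × 10^-3 mol, y = 3.531 × 10^-3 mol
mass of LiOH = 2.783 × 10^-3 × 23.95 = 0.06664 g

0.06664 g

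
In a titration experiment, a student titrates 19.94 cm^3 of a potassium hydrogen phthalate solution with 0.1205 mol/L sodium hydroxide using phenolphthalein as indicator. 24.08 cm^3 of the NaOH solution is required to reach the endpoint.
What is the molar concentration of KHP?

KHC8H4O4 + NaOH → KNaC8H4O4 + H2O
n(NaOH) = 0.02408 L × 0.1205 mol/L = 2.902 × 10^-3 mol
n(KHC8H4O4) = 2.902 × 10^-3 mol (1:1 mole ratio)
[KHC8H4O4] = 2.902 × 10^-3 mol / 0.01994 L = 0.1455 mol/L

0.1455 mol/L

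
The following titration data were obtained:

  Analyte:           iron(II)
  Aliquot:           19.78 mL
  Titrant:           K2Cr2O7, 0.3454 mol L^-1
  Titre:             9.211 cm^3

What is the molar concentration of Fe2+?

Cr2O7^2- + 6 Fe^2+ + 14 H^+ → 2 Cr^3+ + 6 Fe^3+ + 7 H2O
n(K2Cr2O7) = 0.009211 L × 0.3454 mol/L = 3.181 × 10^-3 mol
From the 6:1 mole ratio, n(Fe2+) = 6/1 × 3.181 × 10^-3 = 0.01909 mol
[Fe2+] = 0.01909 mol / 0.01978 L = 0.9651 mol/L

0.9651 mol/L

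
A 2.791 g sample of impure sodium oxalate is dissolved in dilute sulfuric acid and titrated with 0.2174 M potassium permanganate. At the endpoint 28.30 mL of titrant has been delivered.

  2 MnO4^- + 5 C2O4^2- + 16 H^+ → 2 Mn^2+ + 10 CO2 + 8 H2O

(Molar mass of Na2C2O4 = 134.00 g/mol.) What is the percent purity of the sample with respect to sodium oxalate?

73.85 %

n(KMnO4) = 0.02830 L × 0.2174 mol/L = 6.152 × 10^-3 mol
From the 5:2 ratio, n(Na2C2O4) = 5/2 × 6.152 × 10^-3 = 0.01538 mol
mass of Na2C2O4 = 0.01538 × 134.00 g/mol = 2.061 g
% Na2C2O4 = 2.061 / 2.791 × 100 = 73.85 %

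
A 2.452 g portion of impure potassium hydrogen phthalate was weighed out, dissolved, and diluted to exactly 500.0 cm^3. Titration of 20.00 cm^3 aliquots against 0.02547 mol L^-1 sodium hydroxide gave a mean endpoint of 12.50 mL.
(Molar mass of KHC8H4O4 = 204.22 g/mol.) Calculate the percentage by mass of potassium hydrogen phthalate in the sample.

66.29 %

KHC8H4O4 + NaOH → KNaC8H4O4 + H2O
n(NaOH) per titration = 0.01250 × 0.02547 = 3.184 × 10^-4 mol
n(KHC8H4O4) in each aliquot = 3.184 × 10^-4 mol (1:1 ratio)
n(KHC8H4O4) in the whole flask = 3.184 × 10^-4 × 500.0/20.00 = 7.959 × 10^-3 mol
mass of KHC8H4O4 = 7.959 × 10^-3 × 204.22 = 1.625 g
% KHC8H4O4 = 1.625 / 2.452 × 100 = 66.29 %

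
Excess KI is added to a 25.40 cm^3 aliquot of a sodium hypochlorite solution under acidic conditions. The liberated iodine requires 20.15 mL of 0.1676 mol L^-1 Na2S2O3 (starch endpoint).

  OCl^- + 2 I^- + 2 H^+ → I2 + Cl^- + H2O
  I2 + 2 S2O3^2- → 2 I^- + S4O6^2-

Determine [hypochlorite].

0.06648 mol/L

n(S2O3^2-) = 0.02015 × 0.1676 = 3.377 × 10^-3 mol
n(I2) = n(S2O3^2-)/2 = 1.689 × 10^-3 mol
n(OCl^-) in the aliquot = 1.689 × 10^-3 mol (1:1 ratio)
[OCl^-] = 1.689 × 10^-3 / 0.02540 = 0.06648 mol/L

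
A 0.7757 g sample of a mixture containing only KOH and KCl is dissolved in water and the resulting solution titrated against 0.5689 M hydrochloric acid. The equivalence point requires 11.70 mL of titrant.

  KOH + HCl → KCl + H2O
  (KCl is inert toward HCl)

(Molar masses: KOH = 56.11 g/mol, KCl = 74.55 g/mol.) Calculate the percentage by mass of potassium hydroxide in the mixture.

n(HCl) = 0.01170 × 0.5689 = 6.656 × 10^-3 mol
Let x = n(KOH), y = n(KCl).
Titrant: 1x = 6.656 × 10^-3;  mass: 56.11x + 74.55y = 0.7757
Solving, x = 6.656 × 10^-3 mol, y = 5.395 × 10^-3 mol
mass of KOH = 6.656 × 10^-3 × 56.11 = 0.3735 g
% KOH = 0.3735 / 0.7757 × 100 = 48.15 %

48.15 %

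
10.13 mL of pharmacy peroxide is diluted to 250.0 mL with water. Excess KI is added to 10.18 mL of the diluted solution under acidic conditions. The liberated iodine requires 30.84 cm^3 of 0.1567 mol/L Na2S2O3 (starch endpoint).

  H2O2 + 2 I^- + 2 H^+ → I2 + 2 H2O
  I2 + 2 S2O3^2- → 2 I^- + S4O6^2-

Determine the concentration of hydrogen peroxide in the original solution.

5.858 mol/L

n(S2O3^2-) = 0.03084 × 0.1567 = 4.833 × 10^-3 mol
n(I2) = n(S2O3^2-)/2 = 2.416 × 10^-3 mol
n(H2O2) in the aliquot = 2.416 × 10^-3 mol (1:1 ratio)
[H2O2]_dilute = 2.416 × 10^-3 / 0.01018 = 0.2374 mol/L
[H2O2]_original = 0.2374 × 250.0/10.13 = 5.858 mol/L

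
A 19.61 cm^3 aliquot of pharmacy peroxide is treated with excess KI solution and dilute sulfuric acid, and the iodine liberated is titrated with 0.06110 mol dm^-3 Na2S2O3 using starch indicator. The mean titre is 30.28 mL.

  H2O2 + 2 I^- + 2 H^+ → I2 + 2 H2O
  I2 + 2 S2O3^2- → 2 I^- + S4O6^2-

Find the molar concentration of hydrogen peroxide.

n(S2O3^2-) = 0.03028 × 0.06110 = 1.850 × 10^-3 mol
n(I2) = n(S2O3^2-)/2 = 9.251 × 10^-4 mol
n(H2O2) in the aliquot = 9.251 × 10^-4 mol (1:1 ratio)
[H2O2] = 9.251 × 10^-4 / 0.01961 = 0.04717 mol/L

0.04717 mol/L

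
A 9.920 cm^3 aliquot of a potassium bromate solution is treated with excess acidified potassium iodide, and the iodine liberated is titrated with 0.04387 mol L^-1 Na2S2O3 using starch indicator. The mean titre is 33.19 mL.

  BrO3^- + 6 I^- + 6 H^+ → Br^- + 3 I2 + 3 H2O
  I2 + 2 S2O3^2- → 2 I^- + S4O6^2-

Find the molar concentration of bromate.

0.02446 mol/L

n(S2O3^2-) = 0.03319 × 0.04387 = 1.456 × 10^-3 mol
n(I2) = n(S2O3^2-)/2 = 7.280 × 10^-4 mol
From the 1:3 ratio, n(BrO3^-) in the aliquot = 1/3 × 7.280 × 10^-4 = 2.427 × 10^-4 mol
[BrO3^-] = 2.427 × 10^-4 / 0.009920 = 0.02446 mol/L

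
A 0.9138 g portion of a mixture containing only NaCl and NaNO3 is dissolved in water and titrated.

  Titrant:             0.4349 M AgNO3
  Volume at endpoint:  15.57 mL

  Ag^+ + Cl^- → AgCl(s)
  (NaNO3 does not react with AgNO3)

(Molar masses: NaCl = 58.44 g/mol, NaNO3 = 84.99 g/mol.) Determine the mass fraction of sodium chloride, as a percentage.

n(AgNO3) = 0.01557 × 0.4349 = 6.771 × 10^-3 mol
Let x = n(NaCl), y = n(NaNO3).
Titrant: 1x = 6.771 × 10^-3;  mass: 58.44x + 84.99y = 0.9138
Solving, x = 6.771 × 10^-3 mol, y = 6.096 × 10^-3 mol
mass of NaCl = 6.771 × 10^-3 × 58.44 = 0.3957 g
% NaCl = 0.3957 / 0.9138 × 100 = 43.30 %

43.30 %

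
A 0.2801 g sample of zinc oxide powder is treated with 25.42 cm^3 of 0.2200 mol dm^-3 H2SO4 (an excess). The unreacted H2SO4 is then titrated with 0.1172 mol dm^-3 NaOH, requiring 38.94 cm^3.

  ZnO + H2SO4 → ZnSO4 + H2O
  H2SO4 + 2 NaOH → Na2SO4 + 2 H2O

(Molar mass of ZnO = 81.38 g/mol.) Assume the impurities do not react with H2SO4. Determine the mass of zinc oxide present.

0.2694 g

n(H2SO4) added = 0.02542 × 0.2200 = 5.592 × 10^-3 mol
n(NaOH) used in back-titration = 0.03894 × 0.1172 = 4.564 × 10^-3 mol
From the 1:2 ratio, n(H2SO4) left over = 1/2 × 4.564 × 10^-3 = 2.282 × 10^-3 mol
n(H2SO4) consumed by analyte = 5.592 × 10^-3 − 2.282 × 10^-3 = 3.311 × 10^-3 mol
n(ZnO) = 3.311 × 10^-3 mol (1:1 ratio)
mass of ZnO = 3.311 × 10^-3 × 81.38 = 0.2694 g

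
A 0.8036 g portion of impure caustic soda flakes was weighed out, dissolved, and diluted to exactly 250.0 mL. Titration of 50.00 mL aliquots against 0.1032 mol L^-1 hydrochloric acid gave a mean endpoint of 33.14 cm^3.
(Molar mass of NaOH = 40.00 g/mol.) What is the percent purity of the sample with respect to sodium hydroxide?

NaOH + HCl → NaCl + H2O
n(HCl) per titration = 0.03314 × 0.1032 = 3.420 × 10^-3 mol
n(NaOH) in each aliquot = 3.420 × 10^-3 mol (1:1 ratio)
n(NaOH) in the whole flask = 3.420 × 10^-3 × 250.0/50.00 = 0.01710 mol
mass of NaOH = 0.01710 × 40.00 = 0.6840 g
% NaOH = 0.6840 / 0.8036 × 100 = 85.12 %

85.12 %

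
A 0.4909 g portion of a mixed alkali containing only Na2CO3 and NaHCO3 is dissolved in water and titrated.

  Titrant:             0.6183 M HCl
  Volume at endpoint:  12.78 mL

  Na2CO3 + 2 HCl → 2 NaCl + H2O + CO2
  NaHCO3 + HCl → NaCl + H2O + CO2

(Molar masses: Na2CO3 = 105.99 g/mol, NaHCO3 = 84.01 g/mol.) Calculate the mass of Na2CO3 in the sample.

0.2955 g

n(HCl) = 0.01278 × 0.6183 = 7.902 × 10^-3 mol
Let x = n(Na2CO3), y = n(NaHCO3).
Titrant: 2x + 1y = 7.902 × 10^-3;  mass: 105.99x + 84.01y = 0.4909
Solving, x = 2.788 × 10^-3 mol, y = 2.326 × 10^-3 mol
mass of Na2CO3 = 2.788 × 10^-3 × 105.99 = 0.2955 g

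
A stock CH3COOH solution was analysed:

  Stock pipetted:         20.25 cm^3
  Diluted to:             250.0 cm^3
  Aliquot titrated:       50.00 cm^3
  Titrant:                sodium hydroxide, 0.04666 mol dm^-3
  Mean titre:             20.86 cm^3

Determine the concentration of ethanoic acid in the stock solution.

CH3COOH + NaOH → CH3COONa + H2O
n(NaOH) = 0.02086 × 0.04666 = 9.733 × 10^-4 mol
n(CH3COOH) in the aliquot = 9.733 × 10^-4 mol (1:1 ratio)
[CH3COOH]_dilute = 9.733 × 10^-4 / 0.05000 = 0.01947 mol/L
Dilution factor = 250.0 / 20.25 = 12.35
[CH3COOH]_stock = 0.01947 × 12.35 = 0.2403 mol/L

0.2403 mol/L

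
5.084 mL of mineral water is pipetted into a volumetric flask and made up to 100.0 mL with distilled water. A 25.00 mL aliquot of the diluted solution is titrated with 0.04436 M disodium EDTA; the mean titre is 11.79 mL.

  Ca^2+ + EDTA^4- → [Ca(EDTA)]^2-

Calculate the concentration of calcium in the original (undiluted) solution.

0.4115 M

n(EDTA) = 0.01179 × 0.04436 = 5.230 × 10^-4 mol
n(Ca2+) in the aliquot = 5.230 × 10^-4 mol (1:1 ratio)
[Ca2+]_dilute = 5.230 × 10^-4 / 0.02500 = 0.02092 mol/L
Dilution factor = 100.0 / 5.084 = 19.67
[Ca2+]_stock = 0.02092 × 19.67 = 0.4115 mol/L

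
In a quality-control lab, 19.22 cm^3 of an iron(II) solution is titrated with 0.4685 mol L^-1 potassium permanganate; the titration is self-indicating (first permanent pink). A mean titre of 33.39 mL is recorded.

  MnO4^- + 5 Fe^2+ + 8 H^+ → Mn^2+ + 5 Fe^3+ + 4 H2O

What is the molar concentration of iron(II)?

4.070 mol/L

n(KMnO4) = 0.03339 L × 0.4685 mol/L = 0.01564 mol
From the 5:1 mole ratio, n(Fe2+) = 5/1 × 0.01564 = 0.07822 mol
[Fe2+] = 0.07822 mol / 0.01922 L = 4.070 mol/L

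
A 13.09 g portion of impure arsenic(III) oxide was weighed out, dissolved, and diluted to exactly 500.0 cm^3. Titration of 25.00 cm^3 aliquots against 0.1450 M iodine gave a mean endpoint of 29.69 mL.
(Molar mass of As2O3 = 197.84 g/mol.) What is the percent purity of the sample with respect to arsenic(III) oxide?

65.07 %

As2O3 + 2 I2 + 2 H2O → As2O5 + 4 HI
n(I2) per titration = 0.02969 × 0.1450 = 4.305 × 10^-3 mol
From the 1:2 ratio, n(As2O3) in each aliquot = 1/2 × 4.305 × 10^-3 = 2.153 × 10^-3 mol
n(As2O3) in the whole flask = 2.153 × 10^-3 × 500.0/25.00 = 0.04305 mol
mass of As2O3 = 0.04305 × 197.84 = 8.517 g
% As2O3 = 8.517 / 13.09 × 100 = 65.07 %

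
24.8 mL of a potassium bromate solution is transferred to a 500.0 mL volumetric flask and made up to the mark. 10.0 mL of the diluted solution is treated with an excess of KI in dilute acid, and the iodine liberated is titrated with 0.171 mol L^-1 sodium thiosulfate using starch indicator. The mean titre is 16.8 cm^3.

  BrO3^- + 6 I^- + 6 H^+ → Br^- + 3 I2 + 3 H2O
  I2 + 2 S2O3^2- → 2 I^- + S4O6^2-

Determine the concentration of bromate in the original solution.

0.965 mol/L

n(S2O3^2-) = 0.0168 × 0.171 = 2.87 × 10^-3 mol
n(I2) = n(S2O3^2-)/2 = 1.44 × 10^-3 mol
From the 1:3 ratio, n(BrO3^-) in the aliquot = 1/3 × 1.44 × 10^-3 = 4.79 × 10^-4 mol
[BrO3^-]_dilute = 4.79 × 10^-4 / 0.0100 = 0.0479 mol/L
[BrO3^-]_original = 0.0479 × 500.0/24.8 = 0.965 mol/L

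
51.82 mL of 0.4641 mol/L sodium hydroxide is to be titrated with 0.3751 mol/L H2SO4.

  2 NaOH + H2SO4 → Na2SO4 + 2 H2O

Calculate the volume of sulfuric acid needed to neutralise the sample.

n(NaOH) = 0.05182 L × 0.4641 mol/L = 0.02405 mol
From the 1:2 stoichiometry, n(H2SO4) = 1/2 × 0.02405 = 0.01202 mol
V(H2SO4) = 0.01202 mol / 0.3751 mol/L = 0.03206 L = 32.06 mL

32.06 mL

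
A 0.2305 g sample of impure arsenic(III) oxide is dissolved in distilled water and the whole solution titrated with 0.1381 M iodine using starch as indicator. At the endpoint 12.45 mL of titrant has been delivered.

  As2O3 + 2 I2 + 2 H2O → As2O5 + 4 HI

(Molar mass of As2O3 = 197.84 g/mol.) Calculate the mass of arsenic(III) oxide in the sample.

n(I2) = 0.01245 L × 0.1381 mol/L = 1.719 × 10^-3 mol
From the 1:2 ratio, n(As2O3) = 1/2 × 1.719 × 10^-3 = 8.597 × 10^-4 mol
mass of As2O3 = 8.597 × 10^-4 × 197.84 g/mol = 0.1701 g

0.1701 g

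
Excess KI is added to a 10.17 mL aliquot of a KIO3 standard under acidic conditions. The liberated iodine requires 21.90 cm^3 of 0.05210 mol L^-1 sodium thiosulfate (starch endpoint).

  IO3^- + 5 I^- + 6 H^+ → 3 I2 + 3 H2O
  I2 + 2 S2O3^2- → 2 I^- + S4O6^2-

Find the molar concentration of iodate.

0.01870 mol/L

n(S2O3^2-) = 0.02190 × 0.05210 = 1.141 × 10^-3 mol
n(I2) = n(S2O3^2-)/2 = 5.705 × 10^-4 mol
From the 1:3 ratio, n(IO3^-) in the aliquot = 1/3 × 5.705 × 10^-4 = 1.902 × 10^-4 mol
[IO3^-] = 1.902 × 10^-4 / 0.01017 = 0.01870 mol/L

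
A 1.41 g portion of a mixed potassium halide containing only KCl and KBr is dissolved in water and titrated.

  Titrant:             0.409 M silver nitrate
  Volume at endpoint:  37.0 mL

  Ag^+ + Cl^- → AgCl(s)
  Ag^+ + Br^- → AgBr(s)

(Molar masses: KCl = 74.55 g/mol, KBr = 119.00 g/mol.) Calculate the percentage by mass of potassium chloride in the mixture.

n(AgNO3) = 0.0370 × 0.409 = 0.0151 mol
Let x = n(KCl), y = n(KBr).
Titrant: 1x + 1y = 0.0151;  mass: 74.55x + 119.00y = 1.41
Solving, x = 8.79 × 10^-3 mol, y = 6.34 × 10^-3 mol
mass of KCl = 8.79 × 10^-3 × 74.55 = 0.655 g
% KCl = 0.655 / 1.41 × 100 = 46.5 %

46.5 %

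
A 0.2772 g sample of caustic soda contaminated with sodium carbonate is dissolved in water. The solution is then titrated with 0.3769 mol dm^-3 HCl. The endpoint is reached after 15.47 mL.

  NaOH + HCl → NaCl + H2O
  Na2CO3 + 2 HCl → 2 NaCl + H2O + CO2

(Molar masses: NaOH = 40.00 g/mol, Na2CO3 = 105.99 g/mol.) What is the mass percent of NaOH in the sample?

n(HCl) = 0.01547 × 0.3769 = 5.831 × 10^-3 mol
Let x = n(NaOH), y = n(Na2CO3).
Titrant: 1x + 2y = 5.831 × 10^-3;  mass: 40.00x + 105.99y = 0.2772
Solving, x = 2.447 × 10^-3 mol, y = 1.692 × 10^-3 mol
mass of NaOH = 2.447 × 10^-3 × 40.00 = 0.09787 g
% NaOH = 0.09787 / 0.2772 × 100 = 35.31 %

35.31 %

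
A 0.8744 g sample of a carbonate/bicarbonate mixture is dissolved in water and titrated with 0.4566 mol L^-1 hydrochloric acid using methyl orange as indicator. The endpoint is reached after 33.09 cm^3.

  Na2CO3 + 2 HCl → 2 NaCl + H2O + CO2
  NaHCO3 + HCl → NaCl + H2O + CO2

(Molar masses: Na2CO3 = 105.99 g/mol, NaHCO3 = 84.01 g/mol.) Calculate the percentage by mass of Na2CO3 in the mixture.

n(HCl) = 0.03309 × 0.4566 = 0.01511 mol
Let x = n(Na2CO3), y = n(NaHCO3).
Titrant: 2x + 1y = 0.01511;  mass: 105.99x + 84.01y = 0.8744
Solving, x = 6.366 × 10^-3 mol, y = 2.376 × 10^-3 mol
mass of Na2CO3 = 6.366 × 10^-3 × 105.99 = 0.6748 g
% Na2CO3 = 0.6748 / 0.8744 × 100 = 77.17 %

77.17 %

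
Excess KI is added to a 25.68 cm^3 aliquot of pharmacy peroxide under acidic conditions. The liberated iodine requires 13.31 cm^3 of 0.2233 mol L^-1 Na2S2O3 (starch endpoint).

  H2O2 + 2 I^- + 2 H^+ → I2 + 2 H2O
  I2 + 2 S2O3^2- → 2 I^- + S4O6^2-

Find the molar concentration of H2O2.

n(S2O3^2-) = 0.01331 × 0.2233 = 2.972 × 10^-3 mol
n(I2) = n(S2O3^2-)/2 = 1.486 × 10^-3 mol
n(H2O2) in the aliquot = 1.486 × 10^-3 mol (1:1 ratio)
[H2O2] = 1.486 × 10^-3 / 0.02568 = 0.05787 mol/L

0.05787 mol/L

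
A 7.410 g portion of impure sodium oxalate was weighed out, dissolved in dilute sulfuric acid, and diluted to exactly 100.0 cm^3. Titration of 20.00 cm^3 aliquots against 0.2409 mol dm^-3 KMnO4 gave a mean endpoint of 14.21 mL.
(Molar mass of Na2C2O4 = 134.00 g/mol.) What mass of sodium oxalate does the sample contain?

5.734 g

2 MnO4^- + 5 C2O4^2- + 16 H^+ → 2 Mn^2+ + 10 CO2 + 8 H2O
n(KMnO4) per titration = 0.01421 × 0.2409 = 3.423 × 10^-3 mol
From the 5:2 ratio, n(Na2C2O4) in each aliquot = 5/2 × 3.423 × 10^-3 = 8.558 × 10^-3 mol
n(Na2C2O4) in the whole flask = 8.558 × 10^-3 × 100.0/20.00 = 0.04279 mol
mass of Na2C2O4 = 0.04279 × 134.00 = 5.734 g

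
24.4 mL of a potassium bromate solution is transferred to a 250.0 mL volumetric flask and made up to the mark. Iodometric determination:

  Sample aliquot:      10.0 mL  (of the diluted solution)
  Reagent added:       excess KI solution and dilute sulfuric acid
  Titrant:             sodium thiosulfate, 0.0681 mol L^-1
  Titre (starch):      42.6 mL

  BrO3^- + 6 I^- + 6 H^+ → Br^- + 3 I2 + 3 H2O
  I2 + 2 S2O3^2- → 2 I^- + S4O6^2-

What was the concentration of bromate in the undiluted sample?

0.495 mol/L

n(S2O3^2-) = 0.0426 × 0.0681 = 2.90 × 10^-3 mol
n(I2) = n(S2O3^2-)/2 = 1.45 × 10^-3 mol
From the 1:3 ratio, n(BrO3^-) in the aliquot = 1/3 × 1.45 × 10^-3 = 4.84 × 10^-4 mol
[BrO3^-]_dilute = 4.84 × 10^-4 / 0.0100 = 0.0484 mol/L
[BrO3^-]_original = 0.0484 × 250.0/24.4 = 0.495 mol/L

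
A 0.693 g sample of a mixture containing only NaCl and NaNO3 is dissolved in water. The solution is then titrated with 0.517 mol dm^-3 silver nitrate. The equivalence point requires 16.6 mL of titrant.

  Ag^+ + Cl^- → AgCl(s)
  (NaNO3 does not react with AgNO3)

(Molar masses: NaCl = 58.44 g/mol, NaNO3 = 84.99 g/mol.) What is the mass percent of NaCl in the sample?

72.4 %

n(AgNO3) = 0.0166 × 0.517 = 8.58 × 10^-3 mol
Let x = n(NaCl), y = n(NaNO3).
Titrant: 1x = 8.58 × 10^-3;  mass: 58.44x + 84.99y = 0.693
Solving, x = 8.58 × 10^-3 mol, y = 2.25 × 10^-3 mol
mass of NaCl = 8.58 × 10^-3 × 58.44 = 0.502 g
% NaCl = 0.502 / 0.693 × 100 = 72.4 %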